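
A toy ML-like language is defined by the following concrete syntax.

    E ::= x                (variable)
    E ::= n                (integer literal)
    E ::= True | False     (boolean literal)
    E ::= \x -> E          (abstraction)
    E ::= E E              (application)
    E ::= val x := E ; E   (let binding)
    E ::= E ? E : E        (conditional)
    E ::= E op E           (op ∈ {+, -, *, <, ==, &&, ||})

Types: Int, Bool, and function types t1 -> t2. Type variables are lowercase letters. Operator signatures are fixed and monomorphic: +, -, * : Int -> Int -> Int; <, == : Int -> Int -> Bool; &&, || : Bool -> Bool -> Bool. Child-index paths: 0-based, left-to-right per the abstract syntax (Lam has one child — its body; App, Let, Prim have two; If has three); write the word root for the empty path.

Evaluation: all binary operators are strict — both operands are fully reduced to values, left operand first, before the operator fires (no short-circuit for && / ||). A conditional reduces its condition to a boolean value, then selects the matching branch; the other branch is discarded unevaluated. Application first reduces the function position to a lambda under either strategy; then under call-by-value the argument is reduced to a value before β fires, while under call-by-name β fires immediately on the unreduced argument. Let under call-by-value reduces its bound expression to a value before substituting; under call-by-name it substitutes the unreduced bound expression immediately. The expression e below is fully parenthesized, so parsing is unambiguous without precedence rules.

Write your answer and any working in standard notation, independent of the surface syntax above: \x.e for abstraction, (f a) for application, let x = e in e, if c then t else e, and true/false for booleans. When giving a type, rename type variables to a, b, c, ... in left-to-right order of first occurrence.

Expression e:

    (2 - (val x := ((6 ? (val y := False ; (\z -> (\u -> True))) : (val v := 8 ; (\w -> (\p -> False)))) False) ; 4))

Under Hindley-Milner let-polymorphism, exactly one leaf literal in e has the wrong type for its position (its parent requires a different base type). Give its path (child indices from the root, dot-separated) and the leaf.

Answer: 1.0.0.0 : 6

Trace:
  unify Int ~ Int
  unify Int ~ Bool
  FAIL: mismatch Int ~ Bool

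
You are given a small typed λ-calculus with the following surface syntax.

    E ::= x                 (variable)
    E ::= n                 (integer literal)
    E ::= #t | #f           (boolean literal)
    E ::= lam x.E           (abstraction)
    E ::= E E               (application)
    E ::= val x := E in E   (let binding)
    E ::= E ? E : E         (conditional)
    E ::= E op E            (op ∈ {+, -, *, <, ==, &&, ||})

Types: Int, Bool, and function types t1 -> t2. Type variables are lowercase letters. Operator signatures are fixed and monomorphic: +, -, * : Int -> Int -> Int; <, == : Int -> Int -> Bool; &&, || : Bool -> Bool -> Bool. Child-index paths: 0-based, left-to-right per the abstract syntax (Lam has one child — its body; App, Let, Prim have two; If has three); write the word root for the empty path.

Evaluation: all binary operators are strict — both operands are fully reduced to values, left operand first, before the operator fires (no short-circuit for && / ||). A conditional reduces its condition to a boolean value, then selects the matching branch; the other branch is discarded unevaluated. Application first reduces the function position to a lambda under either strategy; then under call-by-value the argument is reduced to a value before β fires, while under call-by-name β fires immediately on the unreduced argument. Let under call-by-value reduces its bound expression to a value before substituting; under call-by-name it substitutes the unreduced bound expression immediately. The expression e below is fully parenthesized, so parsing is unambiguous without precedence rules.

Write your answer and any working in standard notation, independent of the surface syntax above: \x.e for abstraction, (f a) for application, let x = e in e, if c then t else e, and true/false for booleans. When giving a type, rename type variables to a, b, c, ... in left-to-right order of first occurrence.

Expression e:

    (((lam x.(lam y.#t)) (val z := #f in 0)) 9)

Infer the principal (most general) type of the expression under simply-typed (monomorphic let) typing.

Trace:
\y._ : b -> Bool
\x._ : a -> b -> Bool
let z : Bool
  unify a -> b -> Bool ~ Int -> c
  unify a ~ Int
  unify b -> Bool ~ c
_ _ : b -> Bool
  unify b -> Bool ~ Int -> d
  unify b ~ Int
  unify Bool ~ d
_ _ : Bool

Answer: Bool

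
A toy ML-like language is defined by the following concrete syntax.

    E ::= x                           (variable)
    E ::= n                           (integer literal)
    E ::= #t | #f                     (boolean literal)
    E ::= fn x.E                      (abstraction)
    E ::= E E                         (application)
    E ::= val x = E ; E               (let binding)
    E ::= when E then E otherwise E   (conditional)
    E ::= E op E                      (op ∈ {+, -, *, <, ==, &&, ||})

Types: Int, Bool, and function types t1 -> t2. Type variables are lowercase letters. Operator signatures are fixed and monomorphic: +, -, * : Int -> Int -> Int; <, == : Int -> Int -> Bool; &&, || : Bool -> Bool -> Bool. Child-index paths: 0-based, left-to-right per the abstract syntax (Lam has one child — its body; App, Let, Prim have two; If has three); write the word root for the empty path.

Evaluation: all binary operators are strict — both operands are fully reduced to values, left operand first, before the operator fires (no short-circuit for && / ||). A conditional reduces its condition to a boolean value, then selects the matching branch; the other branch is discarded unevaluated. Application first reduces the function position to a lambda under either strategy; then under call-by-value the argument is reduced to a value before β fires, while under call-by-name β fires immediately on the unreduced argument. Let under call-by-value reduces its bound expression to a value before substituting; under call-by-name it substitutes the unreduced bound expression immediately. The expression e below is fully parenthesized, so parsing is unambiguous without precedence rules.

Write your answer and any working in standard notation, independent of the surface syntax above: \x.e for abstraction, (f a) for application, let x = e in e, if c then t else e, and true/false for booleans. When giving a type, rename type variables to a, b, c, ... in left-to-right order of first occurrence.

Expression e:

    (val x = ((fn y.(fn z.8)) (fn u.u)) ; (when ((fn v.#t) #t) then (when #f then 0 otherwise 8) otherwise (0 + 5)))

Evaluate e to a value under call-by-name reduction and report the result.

Answer: 8

Trace:
step 0: (let x = ((\y.(\z.8)) (\u.u)) in (if ((\v.true) true) then (if false then 0 else 8) else (0 + 5)))
step 1: [let@root] (if ((\v.true) true) then (if false then 0 else 8) else (0 + 5))
step 2: [beta@0] (if true then (if false then 0 else 8) else (0 + 5))
step 3: [if@root] (if false then 0 else 8)
step 4: [if@root] 8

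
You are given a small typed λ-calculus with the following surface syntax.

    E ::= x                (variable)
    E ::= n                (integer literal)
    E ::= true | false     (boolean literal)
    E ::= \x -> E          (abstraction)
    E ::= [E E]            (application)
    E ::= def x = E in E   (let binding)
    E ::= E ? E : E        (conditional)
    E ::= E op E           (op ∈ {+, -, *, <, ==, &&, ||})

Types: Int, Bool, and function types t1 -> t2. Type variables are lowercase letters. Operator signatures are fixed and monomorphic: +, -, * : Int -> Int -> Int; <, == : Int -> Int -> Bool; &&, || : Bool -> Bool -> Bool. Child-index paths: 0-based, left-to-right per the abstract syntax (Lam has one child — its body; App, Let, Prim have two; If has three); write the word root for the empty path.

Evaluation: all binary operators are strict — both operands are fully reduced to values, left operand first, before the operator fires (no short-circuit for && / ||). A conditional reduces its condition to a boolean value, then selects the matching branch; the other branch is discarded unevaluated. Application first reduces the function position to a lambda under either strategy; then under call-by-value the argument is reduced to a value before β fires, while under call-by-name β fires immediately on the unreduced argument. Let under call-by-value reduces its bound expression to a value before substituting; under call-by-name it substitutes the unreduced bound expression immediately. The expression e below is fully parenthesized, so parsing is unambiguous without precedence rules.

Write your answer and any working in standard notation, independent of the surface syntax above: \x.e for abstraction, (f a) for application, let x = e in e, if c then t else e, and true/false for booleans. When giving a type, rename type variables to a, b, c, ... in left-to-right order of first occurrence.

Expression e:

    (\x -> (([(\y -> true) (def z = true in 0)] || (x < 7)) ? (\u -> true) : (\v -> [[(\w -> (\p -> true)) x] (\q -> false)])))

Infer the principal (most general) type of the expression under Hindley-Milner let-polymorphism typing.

Derivation:
\y._ : b -> Bool
let z : Bool
  unify b -> Bool ~ Int -> c
  unify b ~ Int
  unify Bool ~ c
_ _ : Bool
  unify Bool ~ Bool
x : a
  unify a ~ Int
  unify Int ~ Int
  unify Bool ~ Bool
  unify Bool ~ Bool
\u._ : d -> Bool
\p._ : g -> Bool
\w._ : f -> g -> Bool
x : Int
  unify f -> g -> Bool ~ Int -> h
  unify f ~ Int
  unify g -> Bool ~ h
_ _ : g -> Bool
\q._ : i -> Bool
  unify g -> Bool ~ (i -> Bool) -> j
  unify g ~ i -> Bool
  unify Bool ~ j
_ _ : Bool
\v._ : e -> Bool
  unify d -> Bool ~ e -> Bool
  unify d ~ e
  unify Bool ~ Bool
\x._ : Int -> e -> Bool

Answer: Int -> a -> Bool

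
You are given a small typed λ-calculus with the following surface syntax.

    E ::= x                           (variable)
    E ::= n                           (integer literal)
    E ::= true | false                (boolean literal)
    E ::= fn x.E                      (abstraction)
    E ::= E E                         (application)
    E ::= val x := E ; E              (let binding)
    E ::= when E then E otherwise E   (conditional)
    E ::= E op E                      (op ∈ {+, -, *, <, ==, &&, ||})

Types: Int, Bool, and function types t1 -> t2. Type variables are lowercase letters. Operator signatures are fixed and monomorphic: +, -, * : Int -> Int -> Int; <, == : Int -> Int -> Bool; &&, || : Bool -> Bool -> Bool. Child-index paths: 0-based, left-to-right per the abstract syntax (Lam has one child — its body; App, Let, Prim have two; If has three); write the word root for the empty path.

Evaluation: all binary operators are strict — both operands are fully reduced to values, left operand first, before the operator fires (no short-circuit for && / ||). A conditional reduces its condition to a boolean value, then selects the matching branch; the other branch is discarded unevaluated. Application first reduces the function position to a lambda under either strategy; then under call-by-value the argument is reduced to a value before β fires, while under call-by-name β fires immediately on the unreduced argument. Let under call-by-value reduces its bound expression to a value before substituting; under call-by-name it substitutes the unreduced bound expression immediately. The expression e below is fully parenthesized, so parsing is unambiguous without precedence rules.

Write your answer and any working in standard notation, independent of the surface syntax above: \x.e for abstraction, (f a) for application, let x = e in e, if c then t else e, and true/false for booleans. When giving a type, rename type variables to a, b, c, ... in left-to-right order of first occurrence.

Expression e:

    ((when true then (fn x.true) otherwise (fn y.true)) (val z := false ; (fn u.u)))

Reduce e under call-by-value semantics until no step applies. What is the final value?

Derivation:
step 0: ((if true then (\x.true) else (\y.true)) (let z = false in (\u.u)))
step 1: [if@0] ((\x.true) (let z = false in (\u.u)))
step 2: [let@1] ((\x.true) (\u.u))
step 3: [beta@root] true

Answer: true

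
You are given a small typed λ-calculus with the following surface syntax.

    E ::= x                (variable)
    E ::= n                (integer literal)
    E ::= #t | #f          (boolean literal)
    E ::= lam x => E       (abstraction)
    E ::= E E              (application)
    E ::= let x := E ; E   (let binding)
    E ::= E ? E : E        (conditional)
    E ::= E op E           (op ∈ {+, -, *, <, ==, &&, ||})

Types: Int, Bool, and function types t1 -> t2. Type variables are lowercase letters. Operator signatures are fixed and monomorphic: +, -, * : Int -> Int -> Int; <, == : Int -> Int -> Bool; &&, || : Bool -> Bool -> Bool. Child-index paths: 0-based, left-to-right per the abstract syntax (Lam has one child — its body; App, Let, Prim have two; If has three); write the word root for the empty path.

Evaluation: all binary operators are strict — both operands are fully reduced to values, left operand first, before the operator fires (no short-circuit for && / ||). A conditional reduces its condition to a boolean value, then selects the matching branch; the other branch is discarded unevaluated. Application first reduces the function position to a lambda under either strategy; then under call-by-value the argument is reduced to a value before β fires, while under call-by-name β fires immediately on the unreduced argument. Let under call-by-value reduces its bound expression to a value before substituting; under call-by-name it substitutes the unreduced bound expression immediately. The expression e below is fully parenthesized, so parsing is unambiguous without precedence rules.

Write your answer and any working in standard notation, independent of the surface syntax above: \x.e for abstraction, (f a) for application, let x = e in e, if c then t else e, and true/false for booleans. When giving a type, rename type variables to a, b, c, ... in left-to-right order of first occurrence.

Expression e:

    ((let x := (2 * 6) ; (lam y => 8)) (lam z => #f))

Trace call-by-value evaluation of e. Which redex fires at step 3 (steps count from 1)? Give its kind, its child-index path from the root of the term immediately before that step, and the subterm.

Answer: beta at root : ((\y.8) (\z.false))

Derivation:
step 0: ((let x = (2 * 6) in (\y.8)) (\z.false))
step 1: [delta@0.0] ((let x = 12 in (\y.8)) (\z.false))
step 2: [let@0] ((\y.8) (\z.false))
step 3: [beta@root] 8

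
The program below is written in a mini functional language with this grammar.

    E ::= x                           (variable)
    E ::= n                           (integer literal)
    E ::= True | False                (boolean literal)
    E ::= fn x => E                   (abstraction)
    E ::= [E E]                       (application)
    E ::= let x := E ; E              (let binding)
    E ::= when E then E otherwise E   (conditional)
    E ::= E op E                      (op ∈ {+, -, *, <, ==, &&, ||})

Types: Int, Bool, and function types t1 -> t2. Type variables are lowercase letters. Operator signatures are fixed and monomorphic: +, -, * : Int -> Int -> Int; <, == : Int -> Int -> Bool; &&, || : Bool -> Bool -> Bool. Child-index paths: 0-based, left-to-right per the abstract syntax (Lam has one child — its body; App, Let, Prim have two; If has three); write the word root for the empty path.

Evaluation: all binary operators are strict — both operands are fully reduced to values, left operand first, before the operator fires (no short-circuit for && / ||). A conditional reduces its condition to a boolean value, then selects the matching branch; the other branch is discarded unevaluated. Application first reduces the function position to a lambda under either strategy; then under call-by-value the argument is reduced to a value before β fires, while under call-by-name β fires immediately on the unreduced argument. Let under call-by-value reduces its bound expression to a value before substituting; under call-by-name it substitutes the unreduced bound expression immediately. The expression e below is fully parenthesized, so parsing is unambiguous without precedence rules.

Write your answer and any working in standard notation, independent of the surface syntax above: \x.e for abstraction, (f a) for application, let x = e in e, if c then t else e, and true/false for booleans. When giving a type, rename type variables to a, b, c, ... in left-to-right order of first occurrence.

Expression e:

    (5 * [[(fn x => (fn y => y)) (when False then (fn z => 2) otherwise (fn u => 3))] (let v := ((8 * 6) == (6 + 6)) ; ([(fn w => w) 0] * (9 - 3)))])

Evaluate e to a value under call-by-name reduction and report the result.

Answer: 0

Trace:
step 0: (5 * (((\x.(\y.y)) (if false then (\z.2) else (\u.3))) (let v = ((8 * 6) == (6 + 6)) in (((\w.w) 0) * (9 - 3)))))
step 1: [beta@1.0] (5 * ((\y.y) (let v = ((8 * 6) == (6 + 6)) in (((\w.w) 0) * (9 - 3)))))
step 2: [beta@1] (5 * (let v = ((8 * 6) == (6 + 6)) in (((\w.w) 0) * (9 - 3))))
step 3: [let@1] (5 * (((\w.w) 0) * (9 - 3)))
step 4: [beta@1.0] (5 * (0 * (9 - 3)))
step 5: [delta@1.1] (5 * (0 * 6))
step 6: [delta@1] (5 * 0)
step 7: [delta@root] 0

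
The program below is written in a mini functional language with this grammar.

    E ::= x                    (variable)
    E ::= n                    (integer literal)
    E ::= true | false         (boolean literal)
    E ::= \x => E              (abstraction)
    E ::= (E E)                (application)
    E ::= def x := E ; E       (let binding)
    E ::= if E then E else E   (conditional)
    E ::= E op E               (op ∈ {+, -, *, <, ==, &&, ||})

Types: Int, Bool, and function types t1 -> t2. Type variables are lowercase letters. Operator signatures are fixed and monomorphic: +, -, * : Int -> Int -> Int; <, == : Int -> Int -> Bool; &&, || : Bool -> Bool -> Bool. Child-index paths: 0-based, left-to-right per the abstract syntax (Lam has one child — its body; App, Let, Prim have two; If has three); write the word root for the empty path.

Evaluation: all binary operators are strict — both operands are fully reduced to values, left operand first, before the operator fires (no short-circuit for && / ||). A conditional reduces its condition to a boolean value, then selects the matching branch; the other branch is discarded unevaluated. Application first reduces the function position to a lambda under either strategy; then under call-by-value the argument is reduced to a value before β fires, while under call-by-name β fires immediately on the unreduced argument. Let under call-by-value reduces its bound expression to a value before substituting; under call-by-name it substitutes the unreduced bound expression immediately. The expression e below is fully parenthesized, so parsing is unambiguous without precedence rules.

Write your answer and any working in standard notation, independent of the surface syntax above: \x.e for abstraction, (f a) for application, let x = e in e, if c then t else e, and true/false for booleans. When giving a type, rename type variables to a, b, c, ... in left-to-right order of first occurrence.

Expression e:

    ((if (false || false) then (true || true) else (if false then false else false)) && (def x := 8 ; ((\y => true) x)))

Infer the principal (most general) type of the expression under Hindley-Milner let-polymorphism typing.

Trace:
  unify Bool ~ Bool
  unify Bool ~ Bool
  unify Bool ~ Bool
  unify Bool ~ Bool
  unify Bool ~ Bool
  unify Bool ~ Bool
  unify Bool ~ Bool
  unify Bool ~ Bool
  unify Bool ~ Bool
let x : Int
\y._ : a -> Bool
x : Int
  unify a -> Bool ~ Int -> b
  unify a ~ Int
  unify Bool ~ b
_ _ : Bool
  unify Bool ~ Bool

Answer: Bool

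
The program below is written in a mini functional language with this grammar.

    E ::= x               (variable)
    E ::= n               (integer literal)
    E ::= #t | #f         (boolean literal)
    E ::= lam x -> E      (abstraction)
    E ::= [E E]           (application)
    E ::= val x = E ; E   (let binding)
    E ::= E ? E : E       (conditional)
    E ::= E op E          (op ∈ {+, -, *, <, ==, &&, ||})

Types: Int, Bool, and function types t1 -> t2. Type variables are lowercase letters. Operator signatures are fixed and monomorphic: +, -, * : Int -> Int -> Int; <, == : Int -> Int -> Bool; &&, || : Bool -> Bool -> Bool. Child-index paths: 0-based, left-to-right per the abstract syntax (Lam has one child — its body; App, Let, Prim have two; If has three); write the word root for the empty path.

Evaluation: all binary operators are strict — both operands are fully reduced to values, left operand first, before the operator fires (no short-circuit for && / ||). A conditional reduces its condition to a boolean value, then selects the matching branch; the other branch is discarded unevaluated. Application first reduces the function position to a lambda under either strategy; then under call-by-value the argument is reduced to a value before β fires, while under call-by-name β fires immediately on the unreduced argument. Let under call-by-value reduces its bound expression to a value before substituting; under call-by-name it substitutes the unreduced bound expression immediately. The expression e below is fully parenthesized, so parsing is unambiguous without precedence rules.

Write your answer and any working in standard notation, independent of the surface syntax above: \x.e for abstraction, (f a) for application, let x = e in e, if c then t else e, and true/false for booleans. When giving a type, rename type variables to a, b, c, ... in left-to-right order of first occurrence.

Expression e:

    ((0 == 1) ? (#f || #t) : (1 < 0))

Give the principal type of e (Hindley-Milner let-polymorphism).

Answer: Bool

Derivation:
  unify Int ~ Int
  unify Int ~ Int
  unify Bool ~ Bool
  unify Bool ~ Bool
  unify Bool ~ Bool
  unify Int ~ Int
  unify Int ~ Int
  unify Bool ~ Bool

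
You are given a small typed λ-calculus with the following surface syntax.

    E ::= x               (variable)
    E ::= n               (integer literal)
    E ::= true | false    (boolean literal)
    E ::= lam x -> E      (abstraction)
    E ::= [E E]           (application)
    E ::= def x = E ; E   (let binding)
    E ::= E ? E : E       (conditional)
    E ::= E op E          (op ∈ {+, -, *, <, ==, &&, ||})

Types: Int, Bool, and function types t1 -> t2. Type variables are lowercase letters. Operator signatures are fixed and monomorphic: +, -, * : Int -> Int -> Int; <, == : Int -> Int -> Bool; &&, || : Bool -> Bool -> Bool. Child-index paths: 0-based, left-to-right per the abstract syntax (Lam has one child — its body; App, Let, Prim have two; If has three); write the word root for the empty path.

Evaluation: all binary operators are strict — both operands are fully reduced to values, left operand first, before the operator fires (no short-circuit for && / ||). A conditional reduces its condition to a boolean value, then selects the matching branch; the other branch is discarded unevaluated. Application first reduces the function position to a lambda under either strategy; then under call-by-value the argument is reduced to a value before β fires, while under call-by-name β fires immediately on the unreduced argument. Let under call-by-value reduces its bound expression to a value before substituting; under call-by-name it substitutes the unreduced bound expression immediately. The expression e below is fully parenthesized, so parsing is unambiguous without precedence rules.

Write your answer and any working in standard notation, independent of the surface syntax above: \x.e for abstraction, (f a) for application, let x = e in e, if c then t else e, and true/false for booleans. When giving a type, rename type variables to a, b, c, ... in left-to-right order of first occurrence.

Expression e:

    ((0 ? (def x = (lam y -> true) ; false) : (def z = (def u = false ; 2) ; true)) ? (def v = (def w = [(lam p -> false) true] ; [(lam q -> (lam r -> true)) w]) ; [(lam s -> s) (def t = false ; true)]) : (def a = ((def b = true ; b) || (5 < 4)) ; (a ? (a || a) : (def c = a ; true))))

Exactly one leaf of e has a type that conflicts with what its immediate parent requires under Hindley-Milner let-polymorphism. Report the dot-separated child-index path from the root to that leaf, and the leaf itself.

Derivation:
  unify Int ~ Bool
  FAIL: mismatch Int ~ Bool

Answer: 0.0 : 0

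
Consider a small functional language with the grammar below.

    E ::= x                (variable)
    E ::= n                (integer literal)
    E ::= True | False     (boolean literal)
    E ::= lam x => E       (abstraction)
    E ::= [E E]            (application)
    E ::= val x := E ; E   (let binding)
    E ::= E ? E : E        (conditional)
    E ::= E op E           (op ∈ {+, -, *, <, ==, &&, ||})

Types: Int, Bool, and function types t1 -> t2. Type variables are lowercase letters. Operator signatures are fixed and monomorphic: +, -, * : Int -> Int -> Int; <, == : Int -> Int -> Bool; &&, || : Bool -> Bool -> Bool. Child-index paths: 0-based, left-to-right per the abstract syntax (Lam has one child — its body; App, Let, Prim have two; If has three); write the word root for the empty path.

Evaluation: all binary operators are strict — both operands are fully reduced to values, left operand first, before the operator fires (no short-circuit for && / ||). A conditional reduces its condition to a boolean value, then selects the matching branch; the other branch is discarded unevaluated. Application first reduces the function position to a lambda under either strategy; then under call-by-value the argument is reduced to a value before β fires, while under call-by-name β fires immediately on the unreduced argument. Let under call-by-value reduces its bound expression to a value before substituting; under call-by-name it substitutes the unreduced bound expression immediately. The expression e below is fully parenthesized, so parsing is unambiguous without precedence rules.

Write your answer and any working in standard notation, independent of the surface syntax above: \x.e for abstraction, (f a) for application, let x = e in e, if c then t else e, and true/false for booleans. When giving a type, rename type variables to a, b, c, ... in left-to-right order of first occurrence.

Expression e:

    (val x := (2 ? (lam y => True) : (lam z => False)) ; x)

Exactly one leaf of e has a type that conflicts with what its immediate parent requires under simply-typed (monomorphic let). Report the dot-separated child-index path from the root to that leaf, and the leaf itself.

Trace:
  unify Int ~ Bool
  FAIL: mismatch Int ~ Bool

Answer: 0.0 : 2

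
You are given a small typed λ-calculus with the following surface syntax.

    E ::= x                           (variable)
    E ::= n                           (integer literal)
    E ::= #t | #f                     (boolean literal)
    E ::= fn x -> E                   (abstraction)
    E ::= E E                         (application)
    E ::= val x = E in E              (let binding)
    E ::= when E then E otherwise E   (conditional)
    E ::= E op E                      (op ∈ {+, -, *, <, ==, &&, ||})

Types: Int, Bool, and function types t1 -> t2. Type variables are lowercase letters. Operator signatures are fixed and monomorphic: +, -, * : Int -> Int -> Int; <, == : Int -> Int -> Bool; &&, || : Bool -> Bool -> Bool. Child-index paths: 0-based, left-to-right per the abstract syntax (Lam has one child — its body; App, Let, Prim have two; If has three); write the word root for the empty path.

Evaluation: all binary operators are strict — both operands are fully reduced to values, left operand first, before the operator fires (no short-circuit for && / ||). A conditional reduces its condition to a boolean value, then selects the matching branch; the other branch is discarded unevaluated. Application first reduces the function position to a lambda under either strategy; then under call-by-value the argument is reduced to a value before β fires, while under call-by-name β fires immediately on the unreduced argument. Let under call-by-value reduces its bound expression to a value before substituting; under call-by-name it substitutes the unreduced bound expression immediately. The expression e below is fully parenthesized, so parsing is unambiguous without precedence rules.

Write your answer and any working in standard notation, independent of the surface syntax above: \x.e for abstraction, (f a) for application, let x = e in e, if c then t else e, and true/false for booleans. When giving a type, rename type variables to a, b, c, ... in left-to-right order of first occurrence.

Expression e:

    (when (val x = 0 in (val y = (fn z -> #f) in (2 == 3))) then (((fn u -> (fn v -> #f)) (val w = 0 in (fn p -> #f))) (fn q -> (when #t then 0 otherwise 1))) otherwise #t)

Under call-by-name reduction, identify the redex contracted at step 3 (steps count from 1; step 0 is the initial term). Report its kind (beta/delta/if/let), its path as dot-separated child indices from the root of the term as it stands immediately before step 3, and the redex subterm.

Answer: delta at 0 : (2 == 3)

Derivation:
step 0: (if (let x = 0 in (let y = (\z.false) in (2 == 3))) then (((\u.(\v.false)) (let w = 0 in (\p.false))) (\q.(if true then 0 else 1))) else true)
step 1: [let@0] (if (let y = (\z.false) in (2 == 3)) then (((\u.(\v.false)) (let w = 0 in (\p.false))) (\q.(if true then 0 else 1))) else true)
step 2: [let@0] (if (2 == 3) then (((\u.(\v.false)) (let w = 0 in (\p.false))) (\q.(if true then 0 else 1))) else true)
step 3: [delta@0] (if false then (((\u.(\v.false)) (let w = 0 in (\p.false))) (\q.(if true then 0 else 1))) else true)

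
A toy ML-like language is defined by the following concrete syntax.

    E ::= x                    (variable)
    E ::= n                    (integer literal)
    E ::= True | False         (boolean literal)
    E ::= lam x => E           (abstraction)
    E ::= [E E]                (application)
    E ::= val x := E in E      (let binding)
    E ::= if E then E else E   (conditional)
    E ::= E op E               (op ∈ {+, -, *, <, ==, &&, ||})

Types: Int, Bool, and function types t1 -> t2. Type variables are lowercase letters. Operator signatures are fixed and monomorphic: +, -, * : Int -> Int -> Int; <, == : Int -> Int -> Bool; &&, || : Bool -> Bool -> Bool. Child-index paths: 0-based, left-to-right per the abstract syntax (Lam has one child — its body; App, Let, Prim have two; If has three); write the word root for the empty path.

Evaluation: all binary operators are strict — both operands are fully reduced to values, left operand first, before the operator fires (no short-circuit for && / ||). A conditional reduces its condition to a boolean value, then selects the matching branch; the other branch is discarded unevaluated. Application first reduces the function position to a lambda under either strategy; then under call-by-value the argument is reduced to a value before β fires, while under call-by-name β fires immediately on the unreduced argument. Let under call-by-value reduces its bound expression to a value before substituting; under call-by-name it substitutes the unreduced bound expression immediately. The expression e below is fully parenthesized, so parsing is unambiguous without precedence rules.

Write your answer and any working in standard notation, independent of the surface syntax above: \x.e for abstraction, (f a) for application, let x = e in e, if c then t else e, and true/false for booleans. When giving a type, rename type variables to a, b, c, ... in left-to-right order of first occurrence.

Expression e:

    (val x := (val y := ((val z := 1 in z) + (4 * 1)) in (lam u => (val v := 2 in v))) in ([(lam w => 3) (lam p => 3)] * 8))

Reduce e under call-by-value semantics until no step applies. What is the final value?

Trace:
step 0: (let x = (let y = ((let z = 1 in z) + (4 * 1)) in (\u.(let v = 2 in v))) in (((\w.3) (\p.3)) * 8))
step 1: [let@0.0.0] (let x = (let y = (1 + (4 * 1)) in (\u.(let v = 2 in v))) in (((\w.3) (\p.3)) * 8))
step 2: [delta@0.0.1] (let x = (let y = (1 + 4) in (\u.(let v = 2 in v))) in (((\w.3) (\p.3)) * 8))
step 3: [delta@0.0] (let x = (let y = 5 in (\u.(let v = 2 in v))) in (((\w.3) (\p.3)) * 8))
step 4: [let@0] (let x = (\u.(let v = 2 in v)) in (((\w.3) (\p.3)) * 8))
step 5: [let@root] (((\w.3) (\p.3)) * 8)
step 6: [beta@0] (3 * 8)
step 7: [delta@root] 24

Answer: 24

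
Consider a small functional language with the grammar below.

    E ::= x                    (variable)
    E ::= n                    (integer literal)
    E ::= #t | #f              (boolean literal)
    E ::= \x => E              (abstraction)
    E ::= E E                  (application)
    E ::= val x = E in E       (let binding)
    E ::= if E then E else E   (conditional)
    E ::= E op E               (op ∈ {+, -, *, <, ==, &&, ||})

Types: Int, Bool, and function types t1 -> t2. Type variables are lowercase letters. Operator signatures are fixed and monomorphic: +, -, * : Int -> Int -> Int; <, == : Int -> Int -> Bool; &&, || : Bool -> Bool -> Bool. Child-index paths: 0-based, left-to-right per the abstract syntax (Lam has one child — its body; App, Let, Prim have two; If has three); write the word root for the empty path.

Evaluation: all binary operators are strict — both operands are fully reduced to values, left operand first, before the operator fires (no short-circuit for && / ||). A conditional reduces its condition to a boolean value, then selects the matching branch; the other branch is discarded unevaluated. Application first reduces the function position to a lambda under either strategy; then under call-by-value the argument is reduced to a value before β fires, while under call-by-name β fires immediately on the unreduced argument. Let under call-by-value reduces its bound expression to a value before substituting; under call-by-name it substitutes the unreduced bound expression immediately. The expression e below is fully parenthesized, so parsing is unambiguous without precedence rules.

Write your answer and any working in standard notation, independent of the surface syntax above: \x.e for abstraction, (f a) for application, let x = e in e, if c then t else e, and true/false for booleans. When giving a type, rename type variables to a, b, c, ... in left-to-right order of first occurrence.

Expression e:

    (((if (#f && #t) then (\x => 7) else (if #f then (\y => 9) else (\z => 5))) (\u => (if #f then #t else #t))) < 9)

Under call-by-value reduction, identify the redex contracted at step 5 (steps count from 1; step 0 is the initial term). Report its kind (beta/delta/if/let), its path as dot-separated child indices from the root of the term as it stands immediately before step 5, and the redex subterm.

Answer: delta at root : (5 < 9)

Trace:
step 0: (((if (false && true) then (\x.7) else (if false then (\y.9) else (\z.5))) (\u.(if false then true else true))) < 9)
step 1: [delta@0.0.0] (((if false then (\x.7) else (if false then (\y.9) else (\z.5))) (\u.(if false then true else true))) < 9)
step 2: [if@0.0] (((if false then (\y.9) else (\z.5)) (\u.(if false then true else true))) < 9)
step 3: [if@0.0] (((\z.5) (\u.(if false then true else true))) < 9)
step 4: [beta@0] (5 < 9)
step 5: [delta@root] true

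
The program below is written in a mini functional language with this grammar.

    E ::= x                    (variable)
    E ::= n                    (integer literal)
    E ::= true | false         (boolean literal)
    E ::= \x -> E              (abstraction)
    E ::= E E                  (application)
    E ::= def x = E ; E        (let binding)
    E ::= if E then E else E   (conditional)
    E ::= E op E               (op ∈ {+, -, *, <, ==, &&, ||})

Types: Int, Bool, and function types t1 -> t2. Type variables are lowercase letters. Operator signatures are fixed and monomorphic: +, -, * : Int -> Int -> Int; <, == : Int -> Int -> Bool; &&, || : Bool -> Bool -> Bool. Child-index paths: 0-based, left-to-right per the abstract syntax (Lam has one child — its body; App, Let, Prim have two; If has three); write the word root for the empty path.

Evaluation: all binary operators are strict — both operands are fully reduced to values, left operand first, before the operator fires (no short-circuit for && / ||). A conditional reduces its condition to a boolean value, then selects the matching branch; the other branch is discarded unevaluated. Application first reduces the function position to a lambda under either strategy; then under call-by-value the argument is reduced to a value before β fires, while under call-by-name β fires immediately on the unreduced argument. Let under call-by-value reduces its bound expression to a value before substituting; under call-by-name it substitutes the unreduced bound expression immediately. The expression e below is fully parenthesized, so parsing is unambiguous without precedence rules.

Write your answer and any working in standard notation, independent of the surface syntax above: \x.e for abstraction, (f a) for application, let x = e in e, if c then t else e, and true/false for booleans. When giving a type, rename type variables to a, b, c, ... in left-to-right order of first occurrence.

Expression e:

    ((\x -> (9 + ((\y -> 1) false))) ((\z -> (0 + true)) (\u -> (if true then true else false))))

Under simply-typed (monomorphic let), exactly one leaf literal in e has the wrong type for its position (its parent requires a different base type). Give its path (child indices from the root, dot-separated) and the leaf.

Answer: 1.0.0.1 : true

Trace:
  unify Int ~ Int
\y._ : b -> Int
  unify b -> Int ~ Bool -> c
  unify b ~ Bool
  unify Int ~ c
_ _ : Int
  unify Int ~ Int
\x._ : a -> Int
  unify Int ~ Int
  unify Bool ~ Int
  FAIL: mismatch Bool ~ Int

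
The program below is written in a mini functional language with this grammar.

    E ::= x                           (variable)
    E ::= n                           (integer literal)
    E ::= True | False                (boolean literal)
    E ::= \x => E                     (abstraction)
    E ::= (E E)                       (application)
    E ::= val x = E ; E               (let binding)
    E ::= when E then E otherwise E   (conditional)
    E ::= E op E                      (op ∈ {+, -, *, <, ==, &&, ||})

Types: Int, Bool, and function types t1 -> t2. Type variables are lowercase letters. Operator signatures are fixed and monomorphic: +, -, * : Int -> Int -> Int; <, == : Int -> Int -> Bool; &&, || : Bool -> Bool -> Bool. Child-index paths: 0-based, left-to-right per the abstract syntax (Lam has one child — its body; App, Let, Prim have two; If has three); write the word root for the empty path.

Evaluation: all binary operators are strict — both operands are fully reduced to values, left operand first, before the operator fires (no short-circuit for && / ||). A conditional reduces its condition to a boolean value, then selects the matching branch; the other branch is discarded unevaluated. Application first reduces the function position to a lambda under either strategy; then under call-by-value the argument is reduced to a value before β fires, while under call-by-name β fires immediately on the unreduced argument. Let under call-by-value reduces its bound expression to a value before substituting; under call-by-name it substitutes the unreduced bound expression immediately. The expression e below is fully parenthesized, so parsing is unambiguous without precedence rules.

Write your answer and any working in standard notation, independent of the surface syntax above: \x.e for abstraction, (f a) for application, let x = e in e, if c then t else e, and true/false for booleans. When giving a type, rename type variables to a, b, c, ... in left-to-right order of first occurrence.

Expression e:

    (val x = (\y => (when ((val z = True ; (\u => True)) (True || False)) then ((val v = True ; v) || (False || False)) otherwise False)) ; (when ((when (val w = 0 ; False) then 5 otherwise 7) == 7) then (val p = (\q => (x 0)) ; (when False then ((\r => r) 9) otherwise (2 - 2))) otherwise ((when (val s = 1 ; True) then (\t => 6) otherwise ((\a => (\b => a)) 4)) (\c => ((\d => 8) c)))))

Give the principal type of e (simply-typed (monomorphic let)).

Trace:
let z : Bool
\u._ : b -> Bool
  unify Bool ~ Bool
  unify Bool ~ Bool
  unify b -> Bool ~ Bool -> c
  unify b ~ Bool
  unify Bool ~ c
_ _ : Bool
  unify Bool ~ Bool
let v : Bool
v : Bool
  unify Bool ~ Bool
  unify Bool ~ Bool
  unify Bool ~ Bool
  unify Bool ~ Bool
  unify Bool ~ Bool
\y._ : a -> Bool
let x : a -> Bool
let w : Int
  unify Bool ~ Bool
  unify Int ~ Int
  unify Int ~ Int
  unify Int ~ Int
  unify Bool ~ Bool
x : a -> Bool
  unify a -> Bool ~ Int -> e
  unify a ~ Int
  unify Bool ~ e
_ _ : Bool
\q._ : d -> Bool
let p : d -> Bool
  unify Bool ~ Bool
r : f
\r._ : f -> f
  unify f -> f ~ Int -> g
  unify f ~ Int
  unify Int ~ g
_ _ : Int
  unify Int ~ Int
  unify Int ~ Int
  unify Int ~ Int
let s : Int
  unify Bool ~ Bool
\t._ : h -> Int
a : i
\b._ : j -> i
\a._ : i -> j -> i
  unify i -> j -> i ~ Int -> k
  unify i ~ Int
  unify j -> Int ~ k
_ _ : j -> Int
  unify h -> Int ~ j -> Int
  unify h ~ j
  unify Int ~ Int
\d._ : m -> Int
c : l
  unify m -> Int ~ l -> n
  unify m ~ l
  unify Int ~ n
_ _ : Int
\c._ : l -> Int
  unify j -> Int ~ (l -> Int) -> o
  unify j ~ l -> Int
  unify Int ~ o
_ _ : Int
  unify Int ~ Int

Answer: Int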